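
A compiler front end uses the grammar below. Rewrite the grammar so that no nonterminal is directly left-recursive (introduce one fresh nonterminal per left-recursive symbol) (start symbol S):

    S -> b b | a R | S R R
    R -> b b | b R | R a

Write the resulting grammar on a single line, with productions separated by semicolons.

S -> b b S' | a R S'; R -> b b R' | b R R'; S' -> R R S' | ε; R' -> a R' | ε

Directly left-recursive nonterminals: S, R.
For S: α = {R R}, β = {b b, a R}. Rewrite as S → β S' and S' → α S' | ε.
For R: α = {a}, β = {b b, b R}. Rewrite as R → β R' and R' → α R' | ε.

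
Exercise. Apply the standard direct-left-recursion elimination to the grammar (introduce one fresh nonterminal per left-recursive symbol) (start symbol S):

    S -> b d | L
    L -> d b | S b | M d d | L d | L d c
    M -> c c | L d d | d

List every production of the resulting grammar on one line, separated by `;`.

S -> b d | L; L -> d b L' | S b L' | M d d L'; M -> c c | L d d | d; L' -> d L' | d c L' | eps

L is directly left-recursive.
For L: α = {d, d c}, β = {d b, S b, M d d}. Rewrite as L → β L' and L' → α L' | ε.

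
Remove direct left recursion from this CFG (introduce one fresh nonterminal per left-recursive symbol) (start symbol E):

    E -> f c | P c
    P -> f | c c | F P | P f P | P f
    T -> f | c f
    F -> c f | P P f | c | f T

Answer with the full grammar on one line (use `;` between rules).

E -> f c | P c; P -> f P' | c c P' | F P P'; T -> f | c f; F -> c f | P P f | c | f T; P' -> f P P' | f P' | ε

Left recursion appears on P.
For P: α = {f P, f}, β = {f, c c, F P}. Rewrite as P → β P' and P' → α P' | ε.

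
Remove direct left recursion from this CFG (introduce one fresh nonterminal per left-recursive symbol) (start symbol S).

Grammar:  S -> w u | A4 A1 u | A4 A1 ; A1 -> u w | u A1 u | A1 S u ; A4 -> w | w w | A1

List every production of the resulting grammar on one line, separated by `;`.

A1 is directly left-recursive.
For A1: α = {S u}, β = {u w, u A1 u}. Rewrite as A1 → β A1' and A1' → α A1' | ε.

S -> w u | A4 A1 u | A4 A1; A1 -> u w A1' | u A1 u A1'; A4 -> w | w w | A1; A1' -> S u A1' | ε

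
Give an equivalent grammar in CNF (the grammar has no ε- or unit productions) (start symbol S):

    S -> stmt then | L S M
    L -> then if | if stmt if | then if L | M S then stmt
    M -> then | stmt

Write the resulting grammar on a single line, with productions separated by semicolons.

S -> X1 X2 | L Y1; L -> X2 X3 | X3 Y2 | X2 Y3 | M Y4; M -> then | stmt; X1 -> stmt; X2 -> then; X3 -> if; Y1 -> S M; Y2 -> X1 X3; Y3 -> X3 L; Y4 -> S Y5; Y5 -> X2 X1

Introduce a nonterminal for each terminal appearing in a rule of length ≥ 2: X1 → stmt, X2 → then, X3 → if.
Binarize each right-hand side of length ≥ 3 by chaining fresh nonterminals (Y1, Y2, …): affected rules were S → L S M; L → X3 X1 X3; L → X2 X3 L; L → M S X2 X1.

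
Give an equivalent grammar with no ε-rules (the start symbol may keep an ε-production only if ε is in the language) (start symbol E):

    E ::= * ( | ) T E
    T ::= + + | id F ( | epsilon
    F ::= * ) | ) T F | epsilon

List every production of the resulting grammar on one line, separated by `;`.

E ::= * ( | ) T E | ) E; T ::= + + | id F ( | id (; F ::= * ) | ) T F | ) T | ) F | )

Nullable nonterminals: {F, T}.
ε ∉ L(G), so no ε-production is kept.
Add the nullable-subset variants: E → ) T E gives ) T E | ) E. T → id F ( gives id F ( | id (. F → ) T F gives ) T F | ) T | ) F | ).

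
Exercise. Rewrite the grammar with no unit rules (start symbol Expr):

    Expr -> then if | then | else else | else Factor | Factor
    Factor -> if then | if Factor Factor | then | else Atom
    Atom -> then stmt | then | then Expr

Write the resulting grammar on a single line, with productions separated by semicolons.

Expr -> if then | if Factor Factor | then | else Atom | then if | else else | else Factor; Factor -> if then | if Factor Factor | then | else Atom; Atom -> then stmt | then | then Expr

Unit pairs: Expr ⇒* {Factor}.
For each unit pair (A, B), copy every non-unit production of B to A, then drop all unit productions.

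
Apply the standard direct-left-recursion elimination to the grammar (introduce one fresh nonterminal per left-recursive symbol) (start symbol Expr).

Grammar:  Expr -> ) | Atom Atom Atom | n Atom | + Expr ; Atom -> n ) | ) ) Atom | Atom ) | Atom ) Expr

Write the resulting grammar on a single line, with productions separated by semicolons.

Expr -> ) | Atom Atom Atom | n Atom | + Expr; Atom -> n ) Atom1 | ) ) Atom Atom1; Atom1 -> ) Atom1 | ) Expr Atom1 | ε

Directly left-recursive nonterminal: Atom.
For Atom: α = {), ) Expr}, β = {n ), ) ) Atom}. Rewrite as Atom → β Atom1 and Atom1 → α Atom1 | ε.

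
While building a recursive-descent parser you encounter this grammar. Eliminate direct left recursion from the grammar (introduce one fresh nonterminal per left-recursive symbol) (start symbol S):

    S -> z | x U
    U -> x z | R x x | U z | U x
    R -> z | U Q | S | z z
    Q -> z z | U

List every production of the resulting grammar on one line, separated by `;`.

S -> z | x U; U -> x z U' | R x x U'; R -> z | U Q | S | z z; Q -> z z | U; U' -> z U' | x U' | ε

Left recursion appears on U.
For U: α = {z, x}, β = {x z, R x x}. Rewrite as U → β U' and U' → α U' | ε.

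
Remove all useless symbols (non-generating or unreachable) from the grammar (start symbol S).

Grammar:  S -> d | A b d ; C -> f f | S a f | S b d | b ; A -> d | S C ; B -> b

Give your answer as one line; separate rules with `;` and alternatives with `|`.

Generating nonterminals: {A, B, C, S}.
Reachable from S after that: {A, C, S}.
Removed useless symbols: {B} and every production mentioning them.

S -> d | A b d; C -> f f | S a f | S b d | b; A -> d | S C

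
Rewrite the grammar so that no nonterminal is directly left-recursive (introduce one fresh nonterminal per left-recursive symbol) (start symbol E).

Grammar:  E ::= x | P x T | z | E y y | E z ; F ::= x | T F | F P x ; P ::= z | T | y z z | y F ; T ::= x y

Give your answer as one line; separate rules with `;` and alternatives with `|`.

E, F are directly left-recursive.
For E: α = {y y, z}, β = {x, P x T, z}. Rewrite as E → β E' and E' → α E' | ε.
For F: α = {P x}, β = {x, T F}. Rewrite as F → β F' and F' → α F' | ε.

E ::= x E' | P x T E' | z E'; F ::= x F' | T F F'; P ::= z | T | y z z | y F; T ::= x y; E' ::= y y E' | z E' | epsilon; F' ::= P x F' | epsilon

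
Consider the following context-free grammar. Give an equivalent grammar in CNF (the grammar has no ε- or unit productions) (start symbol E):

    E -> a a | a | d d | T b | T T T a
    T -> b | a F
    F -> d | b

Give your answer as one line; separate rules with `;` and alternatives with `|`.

E -> X1 X1 | a | X2 X2 | T X3 | T Y1; T -> b | X1 F; F -> d | b; X1 -> a; X2 -> d; X3 -> b; Y1 -> T Y2; Y2 -> T X1

Introduce a nonterminal for each terminal appearing in a rule of length ≥ 2: X1 → a, X2 → d, X3 → b.
Binarize each right-hand side of length ≥ 3 by chaining fresh nonterminals (Y1, Y2, …): affected rules were E → T T T X1.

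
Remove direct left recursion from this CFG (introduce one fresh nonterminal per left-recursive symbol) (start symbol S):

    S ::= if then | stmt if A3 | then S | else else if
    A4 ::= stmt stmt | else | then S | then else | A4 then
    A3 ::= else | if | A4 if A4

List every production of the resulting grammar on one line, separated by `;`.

Left recursion appears on A4.
For A4: α = {then}, β = {stmt stmt, else, then S, then else}. Rewrite as A4 → β A4' and A4' → α A4' | ε.

S ::= if then | stmt if A3 | then S | else else if; A4 ::= stmt stmt A4' | else A4' | then S A4' | then else A4'; A3 ::= else | if | A4 if A4; A4' ::= then A4' | ε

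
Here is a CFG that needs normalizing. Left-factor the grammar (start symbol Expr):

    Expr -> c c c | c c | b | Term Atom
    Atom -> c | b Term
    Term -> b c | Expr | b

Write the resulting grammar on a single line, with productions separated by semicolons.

Expr has alternatives sharing prefix 'c c': factor to Expr → c c Expr1 with Expr1 → c | ε.
Term has alternatives sharing prefix 'b': factor to Term → b Term1 with Term1 → c | ε.

Expr -> b | Term Atom | c c Expr1; Atom -> c | b Term; Term -> Expr | b Term1; Expr1 -> c | ε; Term1 -> c | ε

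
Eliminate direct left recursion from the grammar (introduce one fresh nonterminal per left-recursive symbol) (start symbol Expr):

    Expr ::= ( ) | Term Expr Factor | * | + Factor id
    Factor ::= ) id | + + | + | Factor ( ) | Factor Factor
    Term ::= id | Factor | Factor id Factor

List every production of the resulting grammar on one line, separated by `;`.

Directly left-recursive nonterminal: Factor.
For Factor: α = {( ), Factor}, β = {) id, + +, +}. Rewrite as Factor → β Factor1 and Factor1 → α Factor1 | ε.

Expr ::= ( ) | Term Expr Factor | * | + Factor id; Factor ::= ) id Factor1 | + + Factor1 | + Factor1; Term ::= id | Factor | Factor id Factor; Factor1 ::= ( ) Factor1 | Factor Factor1 | epsilon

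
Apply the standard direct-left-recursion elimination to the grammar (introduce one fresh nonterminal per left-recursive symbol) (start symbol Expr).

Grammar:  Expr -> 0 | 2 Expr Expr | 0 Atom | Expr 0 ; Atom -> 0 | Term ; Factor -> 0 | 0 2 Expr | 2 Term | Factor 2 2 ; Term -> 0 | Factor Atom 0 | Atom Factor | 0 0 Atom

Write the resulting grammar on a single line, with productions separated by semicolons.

Left recursion appears on Expr, Factor.
For Expr: α = {0}, β = {0, 2 Expr Expr, 0 Atom}. Rewrite as Expr → β Expr1 and Expr1 → α Expr1 | ε.
For Factor: α = {2 2}, β = {0, 0 2 Expr, 2 Term}. Rewrite as Factor → β Factor1 and Factor1 → α Factor1 | ε.

Expr -> 0 Expr1 | 2 Expr Expr Expr1 | 0 Atom Expr1; Atom -> 0 | Term; Factor -> 0 Factor1 | 0 2 Expr Factor1 | 2 Term Factor1; Term -> 0 | Factor Atom 0 | Atom Factor | 0 0 Atom; Expr1 -> 0 Expr1 | ε; Factor1 -> 2 2 Factor1 | ε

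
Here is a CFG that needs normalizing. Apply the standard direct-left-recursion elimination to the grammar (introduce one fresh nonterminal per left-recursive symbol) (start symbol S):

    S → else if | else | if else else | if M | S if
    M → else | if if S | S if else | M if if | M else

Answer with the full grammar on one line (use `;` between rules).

S → else if S' | else S' | if else else S' | if M S'; M → else M' | if if S M' | S if else M'; S' → if S' | ε; M' → if if M' | else M' | ε

Directly left-recursive nonterminals: S, M.
For S: α = {if}, β = {else if, else, if else else, if M}. Rewrite as S → β S' and S' → α S' | ε.
For M: α = {if if, else}, β = {else, if if S, S if else}. Rewrite as M → β M' and M' → α M' | ε.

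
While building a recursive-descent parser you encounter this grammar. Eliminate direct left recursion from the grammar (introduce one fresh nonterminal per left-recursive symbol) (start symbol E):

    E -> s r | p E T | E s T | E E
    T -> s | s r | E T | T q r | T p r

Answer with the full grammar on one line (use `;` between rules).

Left recursion appears on E, T.
For E: α = {s T, E}, β = {s r, p E T}. Rewrite as E → β E' and E' → α E' | ε.
For T: α = {q r, p r}, β = {s, s r, E T}. Rewrite as T → β T' and T' → α T' | ε.

E -> s r E' | p E T E'; T -> s T' | s r T' | E T T'; E' -> s T E' | E E' | ε; T' -> q r T' | p r T' | ε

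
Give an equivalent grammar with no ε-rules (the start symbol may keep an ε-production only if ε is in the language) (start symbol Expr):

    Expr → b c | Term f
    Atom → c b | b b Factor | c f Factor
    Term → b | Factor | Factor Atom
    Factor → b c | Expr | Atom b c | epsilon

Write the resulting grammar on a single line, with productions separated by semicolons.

Expr → b c | Term f | f; Atom → c b | b b Factor | b b | c f Factor | c f; Term → b | Factor | Factor Atom | Atom; Factor → b c | Expr | Atom b c

The nullable symbols are {Factor, Term}.
ε ∉ L(G), so no ε-production is kept.
Expand every rule over subsets of its nullable positions: Expr → Term f gives Term f | f. Atom → b b Factor gives b b Factor | b b. Atom → c f Factor gives c f Factor | c f. Term → Factor Atom gives Factor Atom | Atom.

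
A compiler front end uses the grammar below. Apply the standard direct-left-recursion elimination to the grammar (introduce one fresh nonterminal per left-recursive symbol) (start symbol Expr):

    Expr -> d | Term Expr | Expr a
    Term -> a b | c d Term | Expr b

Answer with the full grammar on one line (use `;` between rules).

Expr -> d Expr1 | Term Expr Expr1; Term -> a b | c d Term | Expr b; Expr1 -> a Expr1 | ε

Expr is directly left-recursive.
For Expr: α = {a}, β = {d, Term Expr}. Rewrite as Expr → β Expr1 and Expr1 → α Expr1 | ε.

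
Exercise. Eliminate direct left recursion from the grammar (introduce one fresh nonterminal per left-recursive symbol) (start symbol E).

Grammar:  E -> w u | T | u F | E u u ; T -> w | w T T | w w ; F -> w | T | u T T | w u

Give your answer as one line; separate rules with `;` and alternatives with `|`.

E is directly left-recursive.
For E: α = {u u}, β = {w u, T, u F}. Rewrite as E → β E' and E' → α E' | ε.

E -> w u E' | T E' | u F E'; T -> w | w T T | w w; F -> w | T | u T T | w u; E' -> u u E' | ε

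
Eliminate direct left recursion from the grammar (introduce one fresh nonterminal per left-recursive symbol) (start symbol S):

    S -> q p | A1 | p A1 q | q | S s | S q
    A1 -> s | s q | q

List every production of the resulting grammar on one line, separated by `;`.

S -> q p S' | A1 S' | p A1 q S' | q S'; A1 -> s | s q | q; S' -> s S' | q S' | ε

S is directly left-recursive.
For S: α = {s, q}, β = {q p, A1, p A1 q, q}. Rewrite as S → β S' and S' → α S' | ε.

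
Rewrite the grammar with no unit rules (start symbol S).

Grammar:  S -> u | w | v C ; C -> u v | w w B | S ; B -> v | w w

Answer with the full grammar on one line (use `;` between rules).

Unit pairs: C ⇒* {S}.
For each unit pair (A, B), copy every non-unit production of B to A, then drop all unit productions.

S -> u | w | v C; C -> u v | w w B | u | w | v C; B -> v | w w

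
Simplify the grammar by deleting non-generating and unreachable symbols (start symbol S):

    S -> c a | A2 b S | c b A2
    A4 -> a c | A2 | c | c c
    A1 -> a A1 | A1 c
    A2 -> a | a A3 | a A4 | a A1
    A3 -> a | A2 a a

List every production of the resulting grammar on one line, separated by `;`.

S -> c a | A2 b S | c b A2; A4 -> a c | A2 | c | c c; A2 -> a | a A3 | a A4; A3 -> a | A2 a a

Generating nonterminals: {A2, A3, A4, S}.
Reachable from S after that: {A2, A3, A4, S}.
Removed useless symbols: {A1} and every production mentioning them.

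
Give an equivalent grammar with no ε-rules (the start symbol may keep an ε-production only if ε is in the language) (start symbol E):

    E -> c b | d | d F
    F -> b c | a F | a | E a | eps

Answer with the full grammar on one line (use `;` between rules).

E -> c b | d | d F; F -> b c | a F | a | E a

The nullable symbols are {F}.
ε ∉ L(G), so no ε-production is kept.
Expand every rule over subsets of its nullable positions: F → a F gives a F | a.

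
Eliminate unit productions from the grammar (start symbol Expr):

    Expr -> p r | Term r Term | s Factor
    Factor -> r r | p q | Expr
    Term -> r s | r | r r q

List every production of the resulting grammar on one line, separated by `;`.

Unit pairs: Factor ⇒* {Expr}.
For each unit pair (A, B), copy every non-unit production of B to A, then drop all unit productions.

Expr -> p r | Term r Term | s Factor; Factor -> r r | p q | p r | Term r Term | s Factor; Term -> r s | r | r r q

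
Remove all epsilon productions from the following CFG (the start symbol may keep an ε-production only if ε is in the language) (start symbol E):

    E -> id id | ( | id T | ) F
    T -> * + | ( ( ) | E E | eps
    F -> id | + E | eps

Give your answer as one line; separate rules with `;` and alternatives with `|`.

E -> id id | ( | id T | id | ) F | ); T -> * + | ( ( ) | E E; F -> id | + E

Nullable nonterminals: {F, T}.
ε ∉ L(G), so no ε-production is kept.
Add the nullable-subset variants: E → id T gives id T | id. E → ) F gives ) F | ).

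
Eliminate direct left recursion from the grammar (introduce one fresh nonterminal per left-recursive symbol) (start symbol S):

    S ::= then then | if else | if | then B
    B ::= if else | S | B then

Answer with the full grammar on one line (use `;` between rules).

B is directly left-recursive.
For B: α = {then}, β = {if else, S}. Rewrite as B → β B' and B' → α B' | ε.

S ::= then then | if else | if | then B; B ::= if else B' | S B'; B' ::= then B' | epsilon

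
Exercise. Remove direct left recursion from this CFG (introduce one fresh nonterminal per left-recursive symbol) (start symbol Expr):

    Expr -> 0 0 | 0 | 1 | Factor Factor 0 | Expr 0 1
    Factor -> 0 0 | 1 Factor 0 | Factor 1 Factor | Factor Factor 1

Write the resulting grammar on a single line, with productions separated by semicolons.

Left recursion appears on Expr, Factor.
For Expr: α = {0 1}, β = {0 0, 0, 1, Factor Factor 0}. Rewrite as Expr → β Expr1 and Expr1 → α Expr1 | ε.
For Factor: α = {1 Factor, Factor 1}, β = {0 0, 1 Factor 0}. Rewrite as Factor → β Factor1 and Factor1 → α Factor1 | ε.

Expr -> 0 0 Expr1 | 0 Expr1 | 1 Expr1 | Factor Factor 0 Expr1; Factor -> 0 0 Factor1 | 1 Factor 0 Factor1; Expr1 -> 0 1 Expr1 | ε; Factor1 -> 1 Factor Factor1 | Factor 1 Factor1 | ε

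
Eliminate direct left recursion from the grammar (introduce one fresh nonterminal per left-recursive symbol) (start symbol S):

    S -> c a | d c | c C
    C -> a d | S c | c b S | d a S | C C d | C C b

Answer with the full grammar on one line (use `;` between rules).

Directly left-recursive nonterminal: C.
For C: α = {C d, C b}, β = {a d, S c, c b S, d a S}. Rewrite as C → β C' and C' → α C' | ε.

S -> c a | d c | c C; C -> a d C' | S c C' | c b S C' | d a S C'; C' -> C d C' | C b C' | ε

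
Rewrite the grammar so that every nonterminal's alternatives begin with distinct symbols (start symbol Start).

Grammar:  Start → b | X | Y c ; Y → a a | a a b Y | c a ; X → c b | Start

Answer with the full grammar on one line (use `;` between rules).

Start → b | X | Y c; Y → c a | a a Y1; X → c b | Start; Y1 → ε | b Y

Y has alternatives sharing prefix 'a a': factor to Y → a a Y1 with Y1 → ε | b Y.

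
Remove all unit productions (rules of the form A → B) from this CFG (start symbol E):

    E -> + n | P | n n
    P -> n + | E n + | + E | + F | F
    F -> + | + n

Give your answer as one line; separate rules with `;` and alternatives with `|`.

Unit pairs: E ⇒* {F, P}; P ⇒* {F}.
For every A with A ⇒* B via unit rules, add B's non-unit alternatives to A; then delete every rule of the form X → Y.

E -> + n | n n | n + | E n + | + E | + F | +; P -> + | + n | n + | E n + | + E | + F; F -> + | + n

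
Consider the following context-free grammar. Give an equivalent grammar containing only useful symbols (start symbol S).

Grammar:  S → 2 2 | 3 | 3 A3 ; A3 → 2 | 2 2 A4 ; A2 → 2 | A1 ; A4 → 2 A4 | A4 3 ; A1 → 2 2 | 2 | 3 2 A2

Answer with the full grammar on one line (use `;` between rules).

S → 2 2 | 3 | 3 A3; A3 → 2

Generating nonterminals: {A1, A2, A3, S}.
Reachable from S after that: {A3, S}.
Removed useless symbols: {A1, A2, A4} and every production mentioning them.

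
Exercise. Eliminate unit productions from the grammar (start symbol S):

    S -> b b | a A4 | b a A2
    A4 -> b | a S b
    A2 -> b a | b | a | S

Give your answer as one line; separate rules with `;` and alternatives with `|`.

Unit pairs: A2 ⇒* {S}.
For each unit pair (A, B), copy every non-unit production of B to A, then drop all unit productions.

S -> b b | a A4 | b a A2; A4 -> b | a S b; A2 -> b a | b | a | b b | a A4 | b a A2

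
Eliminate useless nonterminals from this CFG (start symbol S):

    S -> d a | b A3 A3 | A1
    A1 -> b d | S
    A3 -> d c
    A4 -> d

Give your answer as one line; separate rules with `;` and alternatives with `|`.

S -> d a | b A3 A3 | A1; A1 -> b d | S; A3 -> d c

Generating nonterminals: {A1, A3, A4, S}.
Reachable from S after that: {A1, A3, S}.
Removed useless symbols: {A4} and every production mentioning them.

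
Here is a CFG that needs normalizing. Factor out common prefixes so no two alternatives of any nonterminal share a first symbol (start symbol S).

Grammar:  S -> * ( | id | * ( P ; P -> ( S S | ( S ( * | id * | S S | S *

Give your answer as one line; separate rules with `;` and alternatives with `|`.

S -> id | * ( S'; P -> id * | ( S P' | S P''; S' -> ε | P; P' -> S | ( *; P'' -> S | *

S has alternatives sharing prefix '* (': factor to S → * ( S' with S' → ε | P.
P has alternatives sharing prefix '( S': factor to P → ( S P' with P' → S | ( *.
P has alternatives sharing prefix 'S': factor to P → S P'' with P'' → S | *.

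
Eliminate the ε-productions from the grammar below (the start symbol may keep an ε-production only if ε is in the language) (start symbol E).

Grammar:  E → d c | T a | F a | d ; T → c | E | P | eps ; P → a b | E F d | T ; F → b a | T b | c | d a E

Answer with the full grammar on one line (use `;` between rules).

E → d c | T a | a | F a | d; T → c | E | P; P → a b | E F d | T; F → b a | T b | b | c | d a E

The nullable symbols are {P, T}.
ε ∉ L(G), so no ε-production is kept.
Expand every rule over subsets of its nullable positions: E → T a gives T a | a. F → T b gives T b | b.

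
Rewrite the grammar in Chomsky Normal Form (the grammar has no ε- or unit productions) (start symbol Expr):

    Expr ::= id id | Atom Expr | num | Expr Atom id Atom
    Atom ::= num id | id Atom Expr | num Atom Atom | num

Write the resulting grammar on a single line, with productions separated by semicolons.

Expr ::= X1 X1 | Atom Expr | num | Expr Y1; Atom ::= X2 X1 | X1 Y3 | X2 Y4 | num; X1 ::= id; X2 ::= num; Y1 ::= Atom Y2; Y2 ::= X1 Atom; Y3 ::= Atom Expr; Y4 ::= Atom Atom

Introduce a nonterminal for each terminal appearing in a rule of length ≥ 2: X1 → id, X2 → num.
Binarize each right-hand side of length ≥ 3 by chaining fresh nonterminals (Y1, Y2, …): affected rules were Expr → Expr Atom X1 Atom; Atom → X1 Atom Expr; Atom → X2 Atom Atom.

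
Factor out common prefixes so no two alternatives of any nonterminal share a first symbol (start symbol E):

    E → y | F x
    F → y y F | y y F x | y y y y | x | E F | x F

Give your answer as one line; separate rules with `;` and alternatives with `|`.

E → y | F x; F → E F | y y F' | x F''; F' → y y | F F'''; F'' → ε | F; F''' → ε | x

F has alternatives sharing prefix 'y y': factor to F → y y F' with F' → F | F x | y y.
F has alternatives sharing prefix 'x': factor to F → x F'' with F'' → ε | F.
F' has alternatives sharing prefix 'F': factor to F' → F F''' with F''' → ε | x.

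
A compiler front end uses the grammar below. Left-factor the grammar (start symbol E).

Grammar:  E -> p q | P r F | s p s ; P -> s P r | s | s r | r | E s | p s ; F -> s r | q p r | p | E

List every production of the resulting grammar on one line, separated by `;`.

E -> p q | P r F | s p s; P -> r | E s | p s | s P'; F -> s r | q p r | p | E; P' -> P r | ε | r

P has alternatives sharing prefix 's': factor to P → s P' with P' → P r | ε | r.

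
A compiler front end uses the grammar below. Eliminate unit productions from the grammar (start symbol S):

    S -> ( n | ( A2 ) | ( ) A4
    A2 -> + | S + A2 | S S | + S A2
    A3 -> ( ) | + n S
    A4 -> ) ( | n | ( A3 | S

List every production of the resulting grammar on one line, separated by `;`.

S -> ( n | ( A2 ) | ( ) A4; A2 -> + | S + A2 | S S | + S A2; A3 -> ( ) | + n S; A4 -> ) ( | n | ( A3 | ( n | ( A2 ) | ( ) A4

Unit pairs: A4 ⇒* {S}.
For each unit pair (A, B), copy every non-unit production of B to A, then drop all unit productions.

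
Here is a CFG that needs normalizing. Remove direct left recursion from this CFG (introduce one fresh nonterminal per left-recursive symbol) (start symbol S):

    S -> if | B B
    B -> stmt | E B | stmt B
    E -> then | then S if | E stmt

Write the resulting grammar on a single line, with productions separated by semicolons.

S -> if | B B; B -> stmt | E B | stmt B; E -> then E' | then S if E'; E' -> stmt E' | epsilon

Directly left-recursive nonterminal: E.
For E: α = {stmt}, β = {then, then S if}. Rewrite as E → β E' and E' → α E' | ε.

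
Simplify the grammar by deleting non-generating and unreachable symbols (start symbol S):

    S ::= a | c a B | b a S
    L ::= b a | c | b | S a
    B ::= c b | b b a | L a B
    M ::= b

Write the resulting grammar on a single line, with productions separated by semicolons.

Generating nonterminals: {B, L, M, S}.
Reachable from S after that: {B, L, S}.
Removed useless symbols: {M} and every production mentioning them.

S ::= a | c a B | b a S; L ::= b a | c | b | S a; B ::= c b | b b a | L a B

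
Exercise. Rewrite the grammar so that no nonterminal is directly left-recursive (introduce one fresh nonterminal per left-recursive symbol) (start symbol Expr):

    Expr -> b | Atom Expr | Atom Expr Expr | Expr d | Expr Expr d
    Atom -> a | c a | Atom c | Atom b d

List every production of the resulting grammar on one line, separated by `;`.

Left recursion appears on Expr, Atom.
For Expr: α = {d, Expr d}, β = {b, Atom Expr, Atom Expr Expr}. Rewrite as Expr → β Expr1 and Expr1 → α Expr1 | ε.
For Atom: α = {c, b d}, β = {a, c a}. Rewrite as Atom → β Atom1 and Atom1 → α Atom1 | ε.

Expr -> b Expr1 | Atom Expr Expr1 | Atom Expr Expr Expr1; Atom -> a Atom1 | c a Atom1; Expr1 -> d Expr1 | Expr d Expr1 | ε; Atom1 -> c Atom1 | b d Atom1 | ε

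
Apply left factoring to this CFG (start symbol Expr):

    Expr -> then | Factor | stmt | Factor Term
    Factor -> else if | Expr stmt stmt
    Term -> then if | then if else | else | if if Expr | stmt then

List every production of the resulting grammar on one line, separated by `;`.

Expr has alternatives sharing prefix 'Factor': factor to Expr → Factor Expr1 with Expr1 → ε | Term.
Term has alternatives sharing prefix 'then if': factor to Term → then if Term1 with Term1 → ε | else.

Expr -> then | stmt | Factor Expr1; Factor -> else if | Expr stmt stmt; Term -> else | if if Expr | stmt then | then if Term1; Expr1 -> ε | Term; Term1 -> ε | else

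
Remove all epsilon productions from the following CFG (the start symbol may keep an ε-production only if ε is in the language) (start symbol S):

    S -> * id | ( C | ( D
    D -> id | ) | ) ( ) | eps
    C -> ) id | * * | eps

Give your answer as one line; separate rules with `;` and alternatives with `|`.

S -> * id | ( C | ( | ( D; D -> id | ) | ) ( ); C -> ) id | * *

Nullable set = {C, D}.
ε ∉ L(G), so no ε-production is kept.
Add the nullable-subset variants: S → ( C gives ( C | (.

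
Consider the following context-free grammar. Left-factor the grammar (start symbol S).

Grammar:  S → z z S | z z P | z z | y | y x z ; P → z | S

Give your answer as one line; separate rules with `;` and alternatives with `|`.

S has alternatives sharing prefix 'z z': factor to S → z z S' with S' → S | P | ε.
S has alternatives sharing prefix 'y': factor to S → y S'' with S'' → ε | x z.

S → z z S' | y S''; P → z | S; S' → S | P | ε; S'' → ε | x z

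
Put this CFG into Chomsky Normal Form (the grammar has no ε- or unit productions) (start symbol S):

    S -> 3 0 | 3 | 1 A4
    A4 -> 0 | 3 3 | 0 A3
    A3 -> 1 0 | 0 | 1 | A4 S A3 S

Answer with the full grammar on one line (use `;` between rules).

S -> X1 X2 | 3 | X3 A4; A4 -> 0 | X1 X1 | X2 A3; A3 -> X3 X2 | 0 | 1 | A4 Y1; X1 -> 3; X2 -> 0; X3 -> 1; Y1 -> S Y2; Y2 -> A3 S

Introduce a nonterminal for each terminal appearing in a rule of length ≥ 2: X1 → 3, X2 → 0, X3 → 1.
Binarize each right-hand side of length ≥ 3 by chaining fresh nonterminals (Y1, Y2, …): affected rules were A3 → A4 S A3 S.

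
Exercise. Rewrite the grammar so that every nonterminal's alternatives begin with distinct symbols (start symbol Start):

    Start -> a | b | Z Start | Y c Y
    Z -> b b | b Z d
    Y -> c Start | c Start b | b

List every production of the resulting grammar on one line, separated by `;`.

Start -> a | b | Z Start | Y c Y; Z -> b Z1; Y -> b | c Start Y1; Z1 -> b | Z d; Y1 -> ε | b

Z has alternatives sharing prefix 'b': factor to Z → b Z1 with Z1 → b | Z d.
Y has alternatives sharing prefix 'c Start': factor to Y → c Start Y1 with Y1 → ε | b.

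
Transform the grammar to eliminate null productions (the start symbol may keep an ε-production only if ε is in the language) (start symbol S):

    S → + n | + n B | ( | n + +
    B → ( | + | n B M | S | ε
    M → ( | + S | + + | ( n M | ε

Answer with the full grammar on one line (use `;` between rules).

Nullable set = {B, M}.
ε ∉ L(G), so no ε-production is kept.
Expand every rule over subsets of its nullable positions: B → n B M gives n B M | n B | n M | n. M → ( n M gives ( n M | ( n.

S → + n | + n B | ( | n + +; B → ( | + | n B M | n B | n M | n | S; M → ( | + S | + + | ( n M | ( n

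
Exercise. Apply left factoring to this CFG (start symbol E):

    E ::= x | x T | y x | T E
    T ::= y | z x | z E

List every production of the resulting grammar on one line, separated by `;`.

E ::= y x | T E | x E'; T ::= y | z T'; E' ::= ε | T; T' ::= x | E

E has alternatives sharing prefix 'x': factor to E → x E' with E' → ε | T.
T has alternatives sharing prefix 'z': factor to T → z T' with T' → x | E.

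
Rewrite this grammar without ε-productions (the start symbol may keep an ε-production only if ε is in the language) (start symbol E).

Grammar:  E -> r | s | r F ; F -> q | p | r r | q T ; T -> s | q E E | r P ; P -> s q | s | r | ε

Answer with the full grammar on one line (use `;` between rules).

E -> r | s | r F; F -> q | p | r r | q T; T -> s | q E E | r P | r; P -> s q | s | r

The nullable symbols are {P}.
ε ∉ L(G), so no ε-production is kept.
Expand every rule over subsets of its nullable positions: T → r P gives r P | r.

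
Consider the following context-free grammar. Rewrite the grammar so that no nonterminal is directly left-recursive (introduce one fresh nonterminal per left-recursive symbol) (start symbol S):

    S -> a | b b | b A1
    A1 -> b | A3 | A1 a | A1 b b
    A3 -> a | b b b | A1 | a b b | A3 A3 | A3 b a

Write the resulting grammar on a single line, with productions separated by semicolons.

S -> a | b b | b A1; A1 -> b A1' | A3 A1'; A3 -> a A3' | b b b A3' | A1 A3' | a b b A3'; A1' -> a A1' | b b A1' | ε; A3' -> A3 A3' | b a A3' | ε

Directly left-recursive nonterminals: A1, A3.
For A1: α = {a, b b}, β = {b, A3}. Rewrite as A1 → β A1' and A1' → α A1' | ε.
For A3: α = {A3, b a}, β = {a, b b b, A1, a b b}. Rewrite as A3 → β A3' and A3' → α A3' | ε.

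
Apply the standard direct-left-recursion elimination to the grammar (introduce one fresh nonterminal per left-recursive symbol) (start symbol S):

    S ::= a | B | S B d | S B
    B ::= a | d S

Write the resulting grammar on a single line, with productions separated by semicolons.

S ::= a S' | B S'; B ::= a | d S; S' ::= B d S' | B S' | eps

Left recursion appears on S.
For S: α = {B d, B}, β = {a, B}. Rewrite as S → β S' and S' → α S' | ε.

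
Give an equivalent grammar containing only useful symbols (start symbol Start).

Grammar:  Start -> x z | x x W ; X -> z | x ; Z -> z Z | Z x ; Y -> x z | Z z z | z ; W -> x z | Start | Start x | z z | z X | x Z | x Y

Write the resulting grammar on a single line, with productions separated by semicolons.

Generating nonterminals: {Start, W, X, Y}.
Reachable from Start after that: {Start, W, X, Y}.
Removed useless symbols: {Z} and every production mentioning them.

Start -> x z | x x W; X -> z | x; Y -> x z | z; W -> x z | Start | Start x | z z | z X | x Y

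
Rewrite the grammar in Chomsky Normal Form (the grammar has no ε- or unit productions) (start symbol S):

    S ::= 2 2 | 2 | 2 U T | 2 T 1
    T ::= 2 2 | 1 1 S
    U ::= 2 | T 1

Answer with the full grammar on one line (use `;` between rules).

S ::= X1 X1 | 2 | X1 Y1 | X1 Y2; T ::= X1 X1 | X2 Y3; U ::= 2 | T X2; X1 ::= 2; X2 ::= 1; Y1 ::= U T; Y2 ::= T X2; Y3 ::= X2 S

Introduce a nonterminal for each terminal appearing in a rule of length ≥ 2: X1 → 2, X2 → 1.
Binarize each right-hand side of length ≥ 3 by chaining fresh nonterminals (Y1, Y2, …): affected rules were S → X1 U T; S → X1 T X2; T → X2 X2 S.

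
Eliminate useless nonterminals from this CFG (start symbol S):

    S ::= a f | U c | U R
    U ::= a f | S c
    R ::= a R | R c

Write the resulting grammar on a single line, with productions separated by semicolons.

S ::= a f | U c; U ::= a f | S c

Generating nonterminals: {S, U}.
Reachable from S after that: {S, U}.
Removed useless symbols: {R} and every production mentioning them.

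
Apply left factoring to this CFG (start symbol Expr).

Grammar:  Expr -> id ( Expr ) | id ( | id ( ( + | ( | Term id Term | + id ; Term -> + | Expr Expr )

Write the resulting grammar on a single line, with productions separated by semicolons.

Expr -> ( | Term id Term | + id | id ( Expr1; Term -> + | Expr Expr ); Expr1 -> Expr ) | ε | ( +

Expr has alternatives sharing prefix 'id (': factor to Expr → id ( Expr1 with Expr1 → Expr ) | ε | ( +.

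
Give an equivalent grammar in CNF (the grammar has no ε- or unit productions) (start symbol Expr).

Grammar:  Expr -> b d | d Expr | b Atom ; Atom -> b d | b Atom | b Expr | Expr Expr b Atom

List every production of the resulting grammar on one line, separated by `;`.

Expr -> X1 X2 | X2 Expr | X1 Atom; Atom -> X1 X2 | X1 Atom | X1 Expr | Expr Y1; X1 -> b; X2 -> d; Y1 -> Expr Y2; Y2 -> X1 Atom

Introduce a nonterminal for each terminal appearing in a rule of length ≥ 2: X1 → b, X2 → d.
Binarize each right-hand side of length ≥ 3 by chaining fresh nonterminals (Y1, Y2, …): affected rules were Atom → Expr Expr X1 Atom.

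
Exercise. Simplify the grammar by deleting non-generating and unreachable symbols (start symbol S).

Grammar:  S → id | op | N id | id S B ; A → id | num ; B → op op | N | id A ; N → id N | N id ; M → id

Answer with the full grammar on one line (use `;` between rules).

S → id | op | id S B; A → id | num; B → op op | id A

Generating nonterminals: {A, B, M, S}.
Reachable from S after that: {A, B, S}.
Removed useless symbols: {M, N} and every production mentioning them.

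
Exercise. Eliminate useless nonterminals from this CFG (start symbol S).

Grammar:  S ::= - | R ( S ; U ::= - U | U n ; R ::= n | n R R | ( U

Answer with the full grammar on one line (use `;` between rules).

S ::= - | R ( S; R ::= n | n R R

Generating nonterminals: {R, S}.
Reachable from S after that: {R, S}.
Removed useless symbols: {U} and every production mentioning them.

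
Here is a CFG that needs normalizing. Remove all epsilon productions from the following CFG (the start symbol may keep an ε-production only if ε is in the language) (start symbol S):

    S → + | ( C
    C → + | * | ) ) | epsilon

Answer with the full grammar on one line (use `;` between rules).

S → + | ( C | (; C → + | * | ) )

The nullable symbols are {C}.
ε ∉ L(G), so no ε-production is kept.
Expand every rule over subsets of its nullable positions: S → ( C gives ( C | (.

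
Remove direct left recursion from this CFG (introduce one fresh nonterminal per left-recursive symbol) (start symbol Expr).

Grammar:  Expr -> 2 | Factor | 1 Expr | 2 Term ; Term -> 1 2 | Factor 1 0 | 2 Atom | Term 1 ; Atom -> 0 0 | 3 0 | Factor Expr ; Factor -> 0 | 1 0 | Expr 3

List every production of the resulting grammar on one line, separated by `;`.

Expr -> 2 | Factor | 1 Expr | 2 Term; Term -> 1 2 Term1 | Factor 1 0 Term1 | 2 Atom Term1; Atom -> 0 0 | 3 0 | Factor Expr; Factor -> 0 | 1 0 | Expr 3; Term1 -> 1 Term1 | ε

Left recursion appears on Term.
For Term: α = {1}, β = {1 2, Factor 1 0, 2 Atom}. Rewrite as Term → β Term1 and Term1 → α Term1 | ε.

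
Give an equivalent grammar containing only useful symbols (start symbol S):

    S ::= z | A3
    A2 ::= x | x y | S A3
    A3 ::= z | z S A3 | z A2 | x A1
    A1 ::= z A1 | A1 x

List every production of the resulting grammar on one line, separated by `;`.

S ::= z | A3; A2 ::= x | x y | S A3; A3 ::= z | z S A3 | z A2

Generating nonterminals: {A2, A3, S}.
Reachable from S after that: {A2, A3, S}.
Removed useless symbols: {A1} and every production mentioning them.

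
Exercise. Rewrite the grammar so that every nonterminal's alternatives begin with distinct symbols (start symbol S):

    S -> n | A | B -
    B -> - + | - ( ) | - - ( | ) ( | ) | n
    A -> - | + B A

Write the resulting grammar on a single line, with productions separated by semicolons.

B has alternatives sharing prefix '-': factor to B → - B' with B' → + | ( ) | - (.
B has alternatives sharing prefix ')': factor to B → ) B'' with B'' → ( | ε.

S -> n | A | B -; B -> n | - B' | ) B''; A -> - | + B A; B' -> + | ( ) | - (; B'' -> ( | ε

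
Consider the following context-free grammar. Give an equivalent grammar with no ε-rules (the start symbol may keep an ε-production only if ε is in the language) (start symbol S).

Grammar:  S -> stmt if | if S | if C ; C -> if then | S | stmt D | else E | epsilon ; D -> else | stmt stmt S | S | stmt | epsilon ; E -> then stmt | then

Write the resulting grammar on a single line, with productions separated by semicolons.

S -> stmt if | if S | if C | if; C -> if then | S | stmt D | stmt | else E; D -> else | stmt stmt S | S | stmt; E -> then stmt | then

Nullable set = {C, D}.
ε ∉ L(G), so no ε-production is kept.
Expand every rule over subsets of its nullable positions: S → if C gives if C | if. C → stmt D gives stmt D | stmt.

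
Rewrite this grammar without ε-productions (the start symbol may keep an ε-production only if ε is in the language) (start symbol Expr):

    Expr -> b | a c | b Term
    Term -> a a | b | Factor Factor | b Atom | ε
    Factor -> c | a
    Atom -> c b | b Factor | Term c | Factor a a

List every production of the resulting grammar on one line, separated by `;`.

Expr -> b | a c | b Term; Term -> a a | b | Factor Factor | b Atom; Factor -> c | a; Atom -> c b | b Factor | Term c | c | Factor a a

The nullable symbols are {Term}.
ε ∉ L(G), so no ε-production is kept.
For each production, add variants omitting each subset of nullable occurrences: Atom → Term c gives Term c | c.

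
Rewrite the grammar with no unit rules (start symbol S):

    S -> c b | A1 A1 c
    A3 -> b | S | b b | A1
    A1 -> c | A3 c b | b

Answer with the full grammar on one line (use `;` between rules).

S -> c b | A1 A1 c; A3 -> c | A3 c b | b | c b | A1 A1 c | b b; A1 -> c | A3 c b | b

Unit pairs: A3 ⇒* {A1, S}.
For every A with A ⇒* B via unit rules, add B's non-unit alternatives to A; then delete every rule of the form X → Y.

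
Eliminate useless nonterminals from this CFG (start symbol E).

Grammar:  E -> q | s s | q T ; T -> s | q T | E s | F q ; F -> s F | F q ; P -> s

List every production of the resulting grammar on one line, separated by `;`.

E -> q | s s | q T; T -> s | q T | E s

Generating nonterminals: {E, P, T}.
Reachable from E after that: {E, T}.
Removed useless symbols: {F, P} and every production mentioning them.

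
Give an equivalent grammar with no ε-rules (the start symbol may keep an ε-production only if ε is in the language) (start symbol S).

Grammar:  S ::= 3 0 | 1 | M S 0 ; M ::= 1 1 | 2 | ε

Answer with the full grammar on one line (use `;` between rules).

The nullable symbols are {M}.
ε ∉ L(G), so no ε-production is kept.
Expand every rule over subsets of its nullable positions: S → M S 0 gives M S 0 | S 0.

S ::= 3 0 | 1 | M S 0 | S 0; M ::= 1 1 | 2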